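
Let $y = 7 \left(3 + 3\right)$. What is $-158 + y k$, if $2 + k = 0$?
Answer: $-242$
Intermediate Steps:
$k = -2$ ($k = -2 + 0 = -2$)
$y = 42$ ($y = 7 \cdot 6 = 42$)
$-158 + y k = -158 + 42 \left(-2\right) = -158 - 84 = -242$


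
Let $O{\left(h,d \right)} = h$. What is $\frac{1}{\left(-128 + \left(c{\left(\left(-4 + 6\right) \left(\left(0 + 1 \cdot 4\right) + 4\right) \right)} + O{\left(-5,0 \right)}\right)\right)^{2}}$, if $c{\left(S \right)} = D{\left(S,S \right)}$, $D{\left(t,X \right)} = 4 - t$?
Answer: $\frac{1}{21025} \approx 4.7562 \cdot 10^{-5}$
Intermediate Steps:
$c{\left(S \right)} = 4 - S$
$\frac{1}{\left(-128 + \left(c{\left(\left(-4 + 6\right) \left(\left(0 + 1 \cdot 4\right) + 4\right) \right)} + O{\left(-5,0 \right)}\right)\right)^{2}} = \frac{1}{\left(-128 + \left(\left(4 - \left(-4 + 6\right) \left(\left(0 + 1 \cdot 4\right) + 4\right)\right) - 5\right)\right)^{2}} = \frac{1}{\left(-128 + \left(\left(4 - 2 \left(\left(0 + 4\right) + 4\right)\right) - 5\right)\right)^{2}} = \frac{1}{\left(-128 + \left(\left(4 - 2 \left(4 + 4\right)\right) - 5\right)\right)^{2}} = \frac{1}{\left(-128 + \left(\left(4 - 2 \cdot 8\right) - 5\right)\right)^{2}} = \frac{1}{\left(-128 + \left(\left(4 - 16\right) - 5\right)\right)^{2}} = \frac{1}{\left(-128 - 17\right)^{2}} = \frac{1}{\left(-145\right)^{2}} = \frac{1}{21025}$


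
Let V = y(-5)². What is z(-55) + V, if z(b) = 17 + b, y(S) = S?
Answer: -13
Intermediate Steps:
V = 25 (V = (-5)² = 25)
z(-55) + V = (17 - 55) + 25 = -38 + 25 = -13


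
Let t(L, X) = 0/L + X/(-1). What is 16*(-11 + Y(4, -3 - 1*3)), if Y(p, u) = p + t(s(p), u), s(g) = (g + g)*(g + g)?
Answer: -16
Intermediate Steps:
s(g) = 4*g**2 (s(g) = (2*g)*(2*g) = 4*g**2)
t(L, X) = -X (t(L, X) = 0 + X*(-1) = 0 - X = -X)
Y(p, u) = p - u
16*(-11 + Y(4, -3 - 1*3)) = 16*(-11 + (4 - (-3 - 1*3))) = 16*(-11 + (4 - (-3 - 3))) = 16*(-11 + (4 - 1*(-6))) = 16*(-11 + (4 + 6)) = 16*(-11 + 10) = 16*(-1) = -16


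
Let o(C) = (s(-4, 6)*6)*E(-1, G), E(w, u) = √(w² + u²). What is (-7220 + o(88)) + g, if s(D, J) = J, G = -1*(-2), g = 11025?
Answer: 3805 + 36*√5 ≈ 3885.5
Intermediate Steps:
G = 2
E(w, u) = √(u² + w²)
o(C) = 36*√5 (o(C) = (6*6)*√(2² + (-1)²) = 36*√(4 + 1) = 36*√5)
(-7220 + o(88)) + g = (-7220 + 36*√5) + 11025 = 3805 + 36*√5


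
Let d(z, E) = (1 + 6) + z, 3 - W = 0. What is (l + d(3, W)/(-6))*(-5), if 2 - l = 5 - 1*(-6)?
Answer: 160/3 ≈ 53.333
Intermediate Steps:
W = 3 (W = 3 - 1*0 = 3 + 0 = 3)
d(z, E) = 7 + z
l = -9 (l = 2 - (5 - 1*(-6)) = 2 - (5 + 6) = 2 - 1*11 = 2 - 11 = -9)
(l + d(3, W)/(-6))*(-5) = (-9 + (7 + 3)/(-6))*(-5) = (-9 + 10*(-⅙))*(-5) = (-9 - 5/3)*(-5) = -32/3*(-5) = 160/3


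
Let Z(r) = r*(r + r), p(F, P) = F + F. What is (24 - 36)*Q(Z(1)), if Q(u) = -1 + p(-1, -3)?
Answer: 36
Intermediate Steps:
p(F, P) = 2*F
Z(r) = 2*r**2 (Z(r) = r*(2*r) = 2*r**2)
Q(u) = -3 (Q(u) = -1 + 2*(-1) = -1 - 2 = -3)
(24 - 36)*Q(Z(1)) = (24 - 36)*(-3) = -12*(-3) = 36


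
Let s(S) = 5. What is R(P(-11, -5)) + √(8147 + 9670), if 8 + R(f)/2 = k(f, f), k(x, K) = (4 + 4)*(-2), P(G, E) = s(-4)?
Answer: -48 + √17817 ≈ 85.480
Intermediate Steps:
P(G, E) = 5
k(x, K) = -16 (k(x, K) = 8*(-2) = -16)
R(f) = -48 (R(f) = -16 + 2*(-16) = -16 - 32 = -48)
R(P(-11, -5)) + √(8147 + 9670) = -48 + √(8147 + 9670) = -48 + √17817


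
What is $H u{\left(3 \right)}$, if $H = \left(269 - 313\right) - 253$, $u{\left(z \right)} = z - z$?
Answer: $0$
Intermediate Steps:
$u{\left(z \right)} = 0$
$H = -297$ ($H = -44 - 253 = -297$)
$H u{\left(3 \right)} = \left(-297\right) 0 = 0$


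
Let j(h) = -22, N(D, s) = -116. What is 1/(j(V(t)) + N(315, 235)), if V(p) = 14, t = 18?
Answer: -1/138 ≈ -0.0072464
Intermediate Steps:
1/(j(V(t)) + N(315, 235)) = 1/(-22 - 116) = 1/(-138) = -1/138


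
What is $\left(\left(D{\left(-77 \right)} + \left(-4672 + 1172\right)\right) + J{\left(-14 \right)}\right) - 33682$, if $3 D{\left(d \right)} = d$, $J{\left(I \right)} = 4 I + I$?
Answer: $- \frac{111833}{3} \approx -37278.0$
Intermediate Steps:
$J{\left(I \right)} = 5 I$
$D{\left(d \right)} = \frac{d}{3}$
$\left(\left(D{\left(-77 \right)} + \left(-4672 + 1172\right)\right) + J{\left(-14 \right)}\right) - 33682 = \left(\left(\frac{1}{3} \left(-77\right) + \left(-4672 + 1172\right)\right) + 5 \left(-14\right)\right) - 33682 = \left(\left(- \frac{77}{3} - 3500\right) - 70\right) - 33682 = \left(- \frac{10577}{3} - 70\right) - 33682 = - \frac{10787}{3} - 33682 = - \frac{111833}{3}$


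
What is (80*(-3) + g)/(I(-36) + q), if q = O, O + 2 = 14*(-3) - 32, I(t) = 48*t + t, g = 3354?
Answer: -1557/920 ≈ -1.6924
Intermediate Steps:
I(t) = 49*t
O = -76 (O = -2 + (14*(-3) - 32) = -2 + (-42 - 32) = -2 - 74 = -76)
q = -76
(80*(-3) + g)/(I(-36) + q) = (80*(-3) + 3354)/(49*(-36) - 76) = (-240 + 3354)/(-1764 - 76) = 3114/(-1840) = 3114*(-1/1840) = -1557/920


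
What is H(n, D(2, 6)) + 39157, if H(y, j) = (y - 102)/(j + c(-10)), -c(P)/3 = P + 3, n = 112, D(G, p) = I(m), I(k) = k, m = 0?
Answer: 822307/21 ≈ 39158.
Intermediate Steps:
D(G, p) = 0
c(P) = -9 - 3*P (c(P) = -3*(P + 3) = -3*(3 + P) = -9 - 3*P)
H(y, j) = (-102 + y)/(21 + j) (H(y, j) = (y - 102)/(j + (-9 - 3*(-10))) = (-102 + y)/(j + (-9 + 30)) = (-102 + y)/(j + 21) = (-102 + y)/(21 + j))
H(n, D(2, 6)) + 39157 = (-102 + 112)/(21 + 0) + 39157 = 10/21 + 39157 = 822307/21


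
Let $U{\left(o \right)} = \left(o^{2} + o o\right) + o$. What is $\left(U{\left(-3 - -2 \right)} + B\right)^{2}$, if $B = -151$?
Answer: $22500$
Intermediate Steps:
$U{\left(o \right)} = o + 2 o^{2}$ ($U{\left(o \right)} = \left(o^{2} + o^{2}\right) + o = 2 o^{2} + o = o + 2 o^{2}$)
$\left(U{\left(-3 - -2 \right)} + B\right)^{2} = \left(\left(-3 - -2\right) \left(1 + 2 \left(-3 - -2\right)\right) - 151\right)^{2} = \left(\left(-3 + 2\right) \left(1 + 2 \left(-3 + 2\right)\right) - 151\right)^{2} = \left(- (1 + 2 \left(-1\right)) - 151\right)^{2} = \left(- (1 - 2) - 151\right)^{2} = \left(\left(-1\right) \left(-1\right) - 151\right)^{2} = \left(1 - 151\right)^{2} = \left(-150\right)^{2} = 22500$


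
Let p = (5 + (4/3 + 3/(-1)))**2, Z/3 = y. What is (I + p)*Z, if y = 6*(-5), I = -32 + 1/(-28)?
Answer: 26365/14 ≈ 1883.2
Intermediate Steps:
I = -897/28 (I = -32 - 1/28 = -897/28 ≈ -32.036)
y = -30
Z = -90 (Z = 3*(-30) = -90)
p = 100/9 (p = (5 + (4*(1/3) + 3*(-1)))**2 = (5 + (4/3 - 3))**2 = (5 - 5/3)**2 = (10/3)**2 = 100/9 ≈ 11.111)
(I + p)*Z = (-897/28 + 100/9)*(-90) = -5273/252*(-90) = 26365/14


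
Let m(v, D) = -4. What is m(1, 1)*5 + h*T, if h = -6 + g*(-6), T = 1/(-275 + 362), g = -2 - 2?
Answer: -574/29 ≈ -19.793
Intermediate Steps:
g = -4
T = 1/87 ≈ 0.011494
h = 18 (h = -6 - 4*(-6) = -6 + 24 = 18)
m(1, 1)*5 + h*T = -4*5 + 18*(1/87) = -20 + 6/29 = -574/29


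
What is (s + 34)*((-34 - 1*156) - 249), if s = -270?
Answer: 103604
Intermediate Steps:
(s + 34)*((-34 - 1*156) - 249) = (-270 + 34)*((-34 - 1*156) - 249) = -236*((-34 - 156) - 249) = -236*(-190 - 249) = -236*(-439) = 103604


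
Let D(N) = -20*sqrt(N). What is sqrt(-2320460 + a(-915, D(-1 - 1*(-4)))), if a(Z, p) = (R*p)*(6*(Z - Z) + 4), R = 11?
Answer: 2*sqrt(-580115 - 220*sqrt(3)) ≈ 1523.8*I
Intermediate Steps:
a(Z, p) = 44*p (a(Z, p) = (11*p)*(6*(Z - Z) + 4) = (11*p)*(6*0 + 4) = (11*p)*(0 + 4) = (11*p)*4 = 44*p)
sqrt(-2320460 + a(-915, D(-1 - 1*(-4)))) = sqrt(-2320460 + 44*(-20*sqrt(-1 - 1*(-4)))) = sqrt(-2320460 + 44*(-20*sqrt(-1 + 4))) = sqrt(-2320460 + 44*(-20*sqrt(3))) = sqrt(-2320460 - 880*sqrt(3))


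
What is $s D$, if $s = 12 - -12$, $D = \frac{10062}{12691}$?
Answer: $\frac{241488}{12691} \approx 19.028$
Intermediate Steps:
$D = \frac{10062}{12691}$ ($D = 10062 \cdot \frac{1}{12691} = \frac{10062}{12691} \approx 0.79285$)
$s = 24$ ($s = 12 + 12 = 24$)
$s D = 24 \cdot \frac{10062}{12691} = \frac{241488}{12691}$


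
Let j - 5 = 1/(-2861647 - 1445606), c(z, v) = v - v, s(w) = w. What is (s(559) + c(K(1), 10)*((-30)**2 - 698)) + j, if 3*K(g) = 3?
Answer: 2429290691/4307253 ≈ 564.00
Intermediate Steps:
K(g) = 1 (K(g) = (1/3)*3 = 1)
c(z, v) = 0
j = 21536264/4307253 (j = 5 + 1/(-2861647 - 1445606) = 5 + 1/(-4307253) = 5 - 1/4307253 = 21536264/4307253 ≈ 5.0000)
(s(559) + c(K(1), 10)*((-30)**2 - 698)) + j = (559 + 0*((-30)**2 - 698)) + 21536264/4307253 = (559 + 0*(900 - 698)) + 21536264/4307253 = (559 + 0*202) + 21536264/4307253 = (559 + 0) + 21536264/4307253 = 559 + 21536264/4307253 = 2429290691/4307253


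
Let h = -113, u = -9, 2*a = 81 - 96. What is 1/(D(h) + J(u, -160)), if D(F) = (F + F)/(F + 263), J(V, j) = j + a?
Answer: -150/25351 ≈ -0.0059169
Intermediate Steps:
a = -15/2 (a = (81 - 96)/2 = (1/2)*(-15) = -15/2 ≈ -7.5000)
J(V, j) = -15/2 + j (J(V, j) = j - 15/2 = -15/2 + j)
D(F) = 2*F/(263 + F) (D(F) = (2*F)/(263 + F) = 2*F/(263 + F))
1/(D(h) + J(u, -160)) = 1/(2*(-113)/(263 - 113) + (-15/2 - 160)) = 1/(2*(-113)/150 - 335/2) = 1/(2*(-113)*(1/150) - 335/2) = 1/(-113/75 - 335/2) = 1/(-25351/150) = -150/25351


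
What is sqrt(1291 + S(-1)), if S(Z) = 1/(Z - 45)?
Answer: sqrt(2731710)/46 ≈ 35.930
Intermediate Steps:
S(Z) = 1/(-45 + Z)
sqrt(1291 + S(-1)) = sqrt(1291 + 1/(-45 - 1)) = sqrt(1291 + 1/(-46)) = sqrt(1291 - 1/46) = sqrt(59385/46) = sqrt(2731710)/46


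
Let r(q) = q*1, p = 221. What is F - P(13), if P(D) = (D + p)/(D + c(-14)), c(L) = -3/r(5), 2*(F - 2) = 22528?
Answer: 348661/31 ≈ 11247.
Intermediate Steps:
F = 11266 (F = 2 + (1/2)*22528 = 2 + 11264 = 11266)
r(q) = q
c(L) = -3/5
P(D) = (221 + D)/(-3/5 + D) (P(D) = (D + 221)/(D - 3/5) = (221 + D)/(-3/5 + D))
F - P(13) = 11266 - 5*(221 + 13)/(-3 + 5*13) = 11266 - 5*234/(-3 + 65) = 11266 - 5*234/62 = 11266 - 1*585/31 = 11266 - 585/31 = 348661/31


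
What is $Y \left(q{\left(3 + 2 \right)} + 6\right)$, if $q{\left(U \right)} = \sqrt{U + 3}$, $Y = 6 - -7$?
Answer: $78 + 26 \sqrt{2} \approx 114.77$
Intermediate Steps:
$Y = 13$ ($Y = 6 + 7 = 13$)
$q{\left(U \right)} = \sqrt{3 + U}$
$Y \left(q{\left(3 + 2 \right)} + 6\right) = 13 \left(\sqrt{3 + \left(3 + 2\right)} + 6\right) = 13 \left(\sqrt{3 + 5} + 6\right) = 13 \left(\sqrt{8} + 6\right) = 13 \left(2 \sqrt{2} + 6\right) = 13 \left(6 + 2 \sqrt{2}\right) = 78 + 26 \sqrt{2}$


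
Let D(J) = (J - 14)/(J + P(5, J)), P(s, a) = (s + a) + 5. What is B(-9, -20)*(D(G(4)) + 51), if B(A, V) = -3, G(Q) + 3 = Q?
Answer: -599/4 ≈ -149.75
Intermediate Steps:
P(s, a) = 5 + a + s (P(s, a) = (a + s) + 5 = 5 + a + s)
G(Q) = -3 + Q
D(J) = (-14 + J)/(10 + 2*J) (D(J) = (J - 14)/(J + (5 + J + 5)) = (-14 + J)/(J + (10 + J)) = (-14 + J)/(10 + 2*J))
B(-9, -20)*(D(G(4)) + 51) = -3*((-14 + (-3 + 4))/(2*(5 + (-3 + 4))) + 51) = -3*((-14 + 1)/(2*(5 + 1)) + 51) = -3*((½)*(-13)/6 + 51) = -3*((½)*(⅙)*(-13) + 51) = -3*(-13/12 + 51) = -3*599/12 = -599/4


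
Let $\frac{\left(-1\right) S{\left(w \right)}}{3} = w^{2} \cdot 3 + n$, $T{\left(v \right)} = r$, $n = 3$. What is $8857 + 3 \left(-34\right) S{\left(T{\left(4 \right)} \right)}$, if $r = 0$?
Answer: $9775$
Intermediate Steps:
$T{\left(v \right)} = 0$
$S{\left(w \right)} = -9 - 9 w^{2}$ ($S{\left(w \right)} = - 3 \left(w^{2} \cdot 3 + 3\right) = - 3 \left(3 w^{2} + 3\right) = - 3 \left(3 + 3 w^{2}\right) = -9 - 9 w^{2}$)
$8857 + 3 \left(-34\right) S{\left(T{\left(4 \right)} \right)} = 8857 + 3 \left(-34\right) \left(-9 - 9 \cdot 0^{2}\right) = 8857 - 102 \left(-9 - 0\right) = 8857 - 102 \left(-9 + 0\right) = 8857 - -918 = 8857 + 918 = 9775$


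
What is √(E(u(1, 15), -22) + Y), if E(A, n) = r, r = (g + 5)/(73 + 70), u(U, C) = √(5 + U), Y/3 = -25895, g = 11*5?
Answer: I*√1588571985/143 ≈ 278.72*I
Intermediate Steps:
g = 55
Y = -77685 (Y = 3*(-25895) = -77685)
r = 60/143 (r = (55 + 5)/(73 + 70) = 60/143 ≈ 0.41958)
E(A, n) = 60/143
√(E(u(1, 15), -22) + Y) = √(60/143 - 77685) = √(-11108895/143) = I*√1588571985/143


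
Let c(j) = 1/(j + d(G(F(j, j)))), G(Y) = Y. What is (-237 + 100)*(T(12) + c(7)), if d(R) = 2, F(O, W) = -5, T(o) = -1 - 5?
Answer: 7261/9 ≈ 806.78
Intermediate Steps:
T(o) = -6
c(j) = 1/(2 + j) (c(j) = 1/(j + 2) = 1/(2 + j))
(-237 + 100)*(T(12) + c(7)) = (-237 + 100)*(-6 + 1/(2 + 7)) = -137*(-6 + 1/9) = -137*(-6 + ⅑) = -137*(-53/9) = 7261/9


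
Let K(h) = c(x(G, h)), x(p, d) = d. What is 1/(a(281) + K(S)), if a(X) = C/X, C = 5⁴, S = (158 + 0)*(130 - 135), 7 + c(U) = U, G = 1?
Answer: -281/223332 ≈ -0.0012582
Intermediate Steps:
c(U) = -7 + U
S = -790 (S = 158*(-5) = -790)
K(h) = -7 + h
C = 625
a(X) = 625/X
1/(a(281) + K(S)) = 1/(625/281 + (-7 - 790)) = 1/(625*(1/281) - 797) = 1/(625/281 - 797) = 1/(-223332/281) = -281/223332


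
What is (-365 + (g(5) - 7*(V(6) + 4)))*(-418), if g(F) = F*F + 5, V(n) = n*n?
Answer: 257070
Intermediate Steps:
V(n) = n²
g(F) = 5 + F² (g(F) = F² + 5 = 5 + F²)
(-365 + (g(5) - 7*(V(6) + 4)))*(-418) = (-365 + ((5 + 5²) - 7*(6² + 4)))*(-418) = (-365 + ((5 + 25) - 7*(36 + 4)))*(-418) = (-365 + (30 - 7*40))*(-418) = (-365 + (30 - 280))*(-418) = (-365 - 250)*(-418) = -615*(-418) = 257070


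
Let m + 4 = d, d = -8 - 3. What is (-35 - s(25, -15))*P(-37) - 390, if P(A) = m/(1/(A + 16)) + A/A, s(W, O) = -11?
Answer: -7974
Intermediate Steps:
d = -11
m = -15 (m = -4 - 11 = -15)
P(A) = -239 - 15*A (P(A) = -(240 + 15*A) + A/A = -(240 + 15*A) + 1 = -15*(16 + A) + 1 = (-240 - 15*A) + 1 = -239 - 15*A)
(-35 - s(25, -15))*P(-37) - 390 = (-35 - 1*(-11))*(-239 - 15*(-37)) - 390 = (-35 + 11)*(-239 + 555) - 390 = -24*316 - 390 = -7584 - 390 = -7974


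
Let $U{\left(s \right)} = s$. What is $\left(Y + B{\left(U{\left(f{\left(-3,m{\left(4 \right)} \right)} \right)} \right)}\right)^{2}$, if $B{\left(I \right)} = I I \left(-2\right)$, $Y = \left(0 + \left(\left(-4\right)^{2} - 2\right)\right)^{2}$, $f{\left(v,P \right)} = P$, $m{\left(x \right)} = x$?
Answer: $26896$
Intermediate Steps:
$Y = 196$ ($Y = \left(0 + \left(16 - 2\right)\right)^{2} = \left(0 + 14\right)^{2} = 14^{2} = 196$)
$B{\left(I \right)} = - 2 I^{2}$ ($B{\left(I \right)} = I^{2} \left(-2\right) = - 2 I^{2}$)
$\left(Y + B{\left(U{\left(f{\left(-3,m{\left(4 \right)} \right)} \right)} \right)}\right)^{2} = \left(196 - 2 \cdot 4^{2}\right)^{2} = \left(196 - 32\right)^{2} = 164^{2} = 26896$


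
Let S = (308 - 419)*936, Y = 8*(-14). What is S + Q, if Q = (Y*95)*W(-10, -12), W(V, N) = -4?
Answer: -61336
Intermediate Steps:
Y = -112
Q = 42560 (Q = -112*95*(-4) = -10640*(-4) = 42560)
S = -103896 (S = -111*936 = -103896)
S + Q = -103896 + 42560 = -61336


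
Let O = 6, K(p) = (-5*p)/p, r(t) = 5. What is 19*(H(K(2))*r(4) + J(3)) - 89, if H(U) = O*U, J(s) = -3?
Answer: -2996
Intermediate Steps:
K(p) = -5
H(U) = 6*U
19*(H(K(2))*r(4) + J(3)) - 89 = 19*((6*(-5))*5 - 3) - 89 = 19*(-30*5 - 3) - 89 = 19*(-150 - 3) - 89 = 19*(-153) - 89 = -2907 - 89 = -2996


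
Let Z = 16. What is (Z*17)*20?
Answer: 5440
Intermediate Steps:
(Z*17)*20 = (16*17)*20 = 272*20 = 5440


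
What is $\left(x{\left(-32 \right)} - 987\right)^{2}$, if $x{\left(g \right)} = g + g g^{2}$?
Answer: $1141561369$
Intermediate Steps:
$x{\left(g \right)} = g + g^{3}$
$\left(x{\left(-32 \right)} - 987\right)^{2} = \left(\left(-32 + \left(-32\right)^{3}\right) - 987\right)^{2} = \left(\left(-32 - 32768\right) - 987\right)^{2} = \left(-32800 - 987\right)^{2} = \left(-33787\right)^{2} = 1141561369$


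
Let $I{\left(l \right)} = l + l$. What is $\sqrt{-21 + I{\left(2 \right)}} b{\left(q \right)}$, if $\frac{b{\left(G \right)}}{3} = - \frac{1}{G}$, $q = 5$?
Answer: $- \frac{3 i \sqrt{17}}{5} \approx - 2.4739 i$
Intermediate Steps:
$I{\left(l \right)} = 2 l$
$b{\left(G \right)} = - \frac{3}{G}$ ($b{\left(G \right)} = 3 \left(- \frac{1}{G}\right) = - \frac{3}{G}$)
$\sqrt{-21 + I{\left(2 \right)}} b{\left(q \right)} = \sqrt{-21 + 2 \cdot 2} \left(- \frac{3}{5}\right) = \sqrt{-21 + 4} \left(\left(-3\right) \frac{1}{5}\right) = \sqrt{-17} \left(- \frac{3}{5}\right) = i \sqrt{17} \left(- \frac{3}{5}\right) = - \frac{3 i \sqrt{17}}{5}$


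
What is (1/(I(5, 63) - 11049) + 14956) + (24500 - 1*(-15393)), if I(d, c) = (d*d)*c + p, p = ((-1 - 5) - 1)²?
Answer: 516951824/9425 ≈ 54849.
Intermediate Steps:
p = 49 (p = (-6 - 1)² = (-7)² = 49)
I(d, c) = 49 + c*d² (I(d, c) = (d*d)*c + 49 = d²*c + 49 = c*d² + 49 = 49 + c*d²)
(1/(I(5, 63) - 11049) + 14956) + (24500 - 1*(-15393)) = (1/((49 + 63*5²) - 11049) + 14956) + (24500 - 1*(-15393)) = (1/((49 + 63*25) - 11049) + 14956) + (24500 + 15393) = (1/((49 + 1575) - 11049) + 14956) + 39893 = (1/(1624 - 11049) + 14956) + 39893 = (1/(-9425) + 14956) + 39893 = (-1/9425 + 14956) + 39893 = 140960299/9425 + 39893 = 516951824/9425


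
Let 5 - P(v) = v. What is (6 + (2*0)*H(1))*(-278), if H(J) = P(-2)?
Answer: -1668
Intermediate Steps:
P(v) = 5 - v
H(J) = 7 (H(J) = 5 - 1*(-2) = 5 + 2 = 7)
(6 + (2*0)*H(1))*(-278) = (6 + (2*0)*7)*(-278) = (6 + 0*7)*(-278) = (6 + 0)*(-278) = 6*(-278) = -1668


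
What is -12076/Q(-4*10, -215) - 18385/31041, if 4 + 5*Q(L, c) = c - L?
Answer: 1870964665/5556339 ≈ 336.73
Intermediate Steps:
Q(L, c) = -⅘ - L/5 + c/5 (Q(L, c) = -⅘ + (c - L)/5 = -⅘ + (-L/5 + c/5) = -⅘ - L/5 + c/5)
-12076/Q(-4*10, -215) - 18385/31041 = -12076/(-⅘ - (-4)*10/5 + (⅕)*(-215)) - 18385/31041 = -12076/(-⅘ - ⅕*(-40) - 43) - 18385*1/31041 = -12076/(-⅘ + 8 - 43) - 18385/31041 = -12076/(-179/5) - 18385/31041 = -12076*(-5/179) - 18385/31041 = 60380/179 - 18385/31041 = 1870964665/5556339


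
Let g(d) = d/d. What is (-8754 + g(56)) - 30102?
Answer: -38855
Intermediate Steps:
g(d) = 1
(-8754 + g(56)) - 30102 = (-8754 + 1) - 30102 = -8753 - 30102 = -38855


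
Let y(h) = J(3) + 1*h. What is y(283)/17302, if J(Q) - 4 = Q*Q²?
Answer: 157/8651 ≈ 0.018148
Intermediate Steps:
J(Q) = 4 + Q³ (J(Q) = 4 + Q*Q² = 4 + Q³)
y(h) = 31 + h (y(h) = (4 + 3³) + 1*h = (4 + 27) + h = 31 + h)
y(283)/17302 = (31 + 283)/17302 = 314*(1/17302) = 157/8651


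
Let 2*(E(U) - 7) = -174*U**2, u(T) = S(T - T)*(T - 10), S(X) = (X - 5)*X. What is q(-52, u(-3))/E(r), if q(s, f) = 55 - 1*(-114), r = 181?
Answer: -169/2850200 ≈ -5.9294e-5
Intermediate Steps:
S(X) = X*(-5 + X) (S(X) = (-5 + X)*X = X*(-5 + X))
u(T) = 0 (u(T) = ((T - T)*(-5 + (T - T)))*(T - 10) = (0*(-5 + 0))*(-10 + T) = (0*(-5))*(-10 + T) = 0*(-10 + T) = 0)
q(s, f) = 169 (q(s, f) = 55 + 114 = 169)
E(U) = 7 - 87*U**2 (E(U) = 7 + (-174*U**2)/2 = 7 - 87*U**2)
q(-52, u(-3))/E(r) = 169/(7 - 87*181**2) = 169/(7 - 87*32761) = 169/(7 - 2850207) = 169/(-2850200) = 169*(-1/2850200) = -169/2850200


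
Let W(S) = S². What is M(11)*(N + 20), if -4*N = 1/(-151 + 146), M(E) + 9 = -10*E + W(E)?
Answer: 401/10 ≈ 40.100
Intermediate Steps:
M(E) = -9 + E² - 10*E (M(E) = -9 + (-10*E + E²) = -9 + (E² - 10*E) = -9 + E² - 10*E)
N = 1/20 (N = -1/(4*(-151 + 146)) = -¼/(-5) = -¼*(-⅕) = 1/20 ≈ 0.050000)
M(11)*(N + 20) = (-9 + 11² - 10*11)*(1/20 + 20) = (-9 + 121 - 110)*(401/20) = 2*(401/20) = 401/10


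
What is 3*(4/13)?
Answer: 12/13 ≈ 0.92308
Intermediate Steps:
3*(4/13) = 12/13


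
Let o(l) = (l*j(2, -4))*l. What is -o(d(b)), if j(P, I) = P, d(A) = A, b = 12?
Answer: -288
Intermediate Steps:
o(l) = 2*l² (o(l) = (l*2)*l = (2*l)*l = 2*l²)
-o(d(b)) = -2*12² = -2*144 = -1*288 = -288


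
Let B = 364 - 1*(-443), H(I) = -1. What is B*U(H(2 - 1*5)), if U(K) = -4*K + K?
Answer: 2421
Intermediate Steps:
B = 807 (B = 364 + 443 = 807)
U(K) = -3*K
B*U(H(2 - 1*5)) = 807*(-3*(-1)) = 807*3 = 2421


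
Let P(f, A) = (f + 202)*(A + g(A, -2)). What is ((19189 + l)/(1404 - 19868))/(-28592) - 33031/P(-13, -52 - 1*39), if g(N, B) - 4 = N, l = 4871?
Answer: 2179827966731/2220046883712 ≈ 0.98188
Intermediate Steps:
g(N, B) = 4 + N
P(f, A) = (4 + 2*A)*(202 + f) (P(f, A) = (f + 202)*(A + (4 + A)) = (202 + f)*(4 + 2*A) = (4 + 2*A)*(202 + f))
((19189 + l)/(1404 - 19868))/(-28592) - 33031/P(-13, -52 - 1*39) = ((19189 + 4871)/(1404 - 19868))/(-28592) - 33031/(808 + 404*(-52 - 1*39) + (-52 - 1*39)*(-13) - 13*(4 + (-52 - 1*39))) = (24060/(-18464))*(-1/28592) - 33031/(808 + 404*(-52 - 39) + (-52 - 39)*(-13) - 13*(4 + (-52 - 39))) = (24060*(-1/18464))*(-1/28592) - 33031/(808 + 404*(-91) - 91*(-13) - 13*(4 - 91)) = -6015/4616*(-1/28592) - 33031/(808 - 36764 + 1183 - 13*(-87)) = 6015/131980672 - 33031/(808 - 36764 + 1183 + 1131) = 6015/131980672 - 33031/(-33642) = 6015/131980672 - 33031*(-1/33642) = 6015/131980672 + 33031/33642 = 2179827966731/2220046883712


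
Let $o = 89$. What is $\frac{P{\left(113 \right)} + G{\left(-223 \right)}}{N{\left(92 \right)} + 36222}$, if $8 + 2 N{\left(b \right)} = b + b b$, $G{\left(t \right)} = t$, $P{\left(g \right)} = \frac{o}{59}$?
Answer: $- \frac{3267}{597316} \approx -0.0054695$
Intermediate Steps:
$P{\left(g \right)} = \frac{89}{59}$
$N{\left(b \right)} = -4 + \frac{b}{2} + \frac{b^{2}}{2}$ ($N{\left(b \right)} = -4 + \frac{b + b b}{2} = -4 + \frac{b + b^{2}}{2} = -4 + \left(\frac{b}{2} + \frac{b^{2}}{2}\right) = -4 + \frac{b}{2} + \frac{b^{2}}{2}$)
$\frac{P{\left(113 \right)} + G{\left(-223 \right)}}{N{\left(92 \right)} + 36222} = \frac{\frac{89}{59} - 223}{\left(-4 + \frac{1}{2} \cdot 92 + \frac{92^{2}}{2}\right) + 36222} = - \frac{13068}{59 \left(\left(-4 + 46 + \frac{1}{2} \cdot 8464\right) + 36222\right)} = - \frac{13068}{59 \left(\left(-4 + 46 + 4232\right) + 36222\right)} = - \frac{13068}{59 \left(4274 + 36222\right)} = - \frac{13068}{59 \cdot 40496} = \left(- \frac{13068}{59}\right) \frac{1}{40496} = - \frac{3267}{597316}$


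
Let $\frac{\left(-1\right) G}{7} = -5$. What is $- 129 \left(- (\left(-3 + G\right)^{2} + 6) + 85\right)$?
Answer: $121905$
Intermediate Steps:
$G = 35$ ($G = \left(-7\right) \left(-5\right) = 35$)
$- 129 \left(- (\left(-3 + G\right)^{2} + 6) + 85\right) = - 129 \left(- (\left(-3 + 35\right)^{2} + 6) + 85\right) = - 129 \left(- (32^{2} + 6) + 85\right) = - 129 \left(- (1024 + 6) + 85\right) = - 129 \left(\left(-1\right) 1030 + 85\right) = - 129 \left(-1030 + 85\right) = \left(-129\right) \left(-945\right) = 121905$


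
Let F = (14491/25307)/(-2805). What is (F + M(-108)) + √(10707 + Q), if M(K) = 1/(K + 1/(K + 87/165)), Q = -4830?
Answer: -428850721498/45320600987805 + 3*√653 ≈ 76.652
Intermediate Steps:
F = -14491/70986135 (F = (14491*(1/25307))*(-1/2805) = (14491/25307)*(-1/2805) = -14491/70986135 ≈ -0.00020414)
M(K) = 1/(K + 1/(29/55 + K)) (M(K) = 1/(K + 1/(K + 87*(1/165))) = 1/(K + 1/(K + 29/55)) = 1/(K + 1/(29/55 + K)))
(F + M(-108)) + √(10707 + Q) = (-14491/70986135 + (29 + 55*(-108))/(55 + 29*(-108) + 55*(-108)²)) + √(10707 - 4830) = (-14491/70986135 + (29 - 5940)/(55 - 3132 + 55*11664)) + √5877 = (-14491/70986135 - 5911/(55 - 3132 + 641520)) + 3*√653 = (-14491/70986135 - 5911/638443) + 3*√653 = -428850721498/45320600987805 + 3*√653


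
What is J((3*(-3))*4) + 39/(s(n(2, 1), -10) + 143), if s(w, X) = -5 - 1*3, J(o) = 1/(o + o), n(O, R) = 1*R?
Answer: 11/40 ≈ 0.27500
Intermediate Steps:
n(O, R) = R
J(o) = 1/(2*o)
s(w, X) = -8 (s(w, X) = -5 - 3 = -8)
J((3*(-3))*4) + 39/(s(n(2, 1), -10) + 143) = 1/(2*(((3*(-3))*4))) + 39/(-8 + 143) = 1/(2*((-9*4))) + 39/135 = (1/2)/(-36) + 39*(1/135) = (1/2)*(-1/36) + 13/45 = -1/72 + 13/45 = 11/40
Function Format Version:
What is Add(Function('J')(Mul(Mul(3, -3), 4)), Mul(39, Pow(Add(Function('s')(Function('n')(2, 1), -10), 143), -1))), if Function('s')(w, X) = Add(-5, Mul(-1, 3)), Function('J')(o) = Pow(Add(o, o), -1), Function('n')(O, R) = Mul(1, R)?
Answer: Rational(11, 40) ≈ 0.27500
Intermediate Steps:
Function('n')(O, R) = R
Function('J')(o) = Mul(Rational(1, 2), Pow(o, -1)) (Function('J')(o) = Pow(Mul(2, o), -1) = Mul(Rational(1, 2), Pow(o, -1)))
Function('s')(w, X) = -8 (Function('s')(w, X) = Add(-5, -3) = -8)
Add(Function('J')(Mul(Mul(3, -3), 4)), Mul(39, Pow(Add(Function('s')(Function('n')(2, 1), -10), 143), -1))) = Add(Mul(Rational(1, 2), Pow(Mul(Mul(3, -3), 4), -1)), Mul(39, Pow(Add(-8, 143), -1))) = Add(Mul(Rational(1, 2), Pow(Mul(-9, 4), -1)), Mul(39, Pow(135, -1))) = Add(Mul(Rational(1, 2), Pow(-36, -1)), Mul(39, Rational(1, 135))) = Add(Mul(Rational(1, 2), Rational(-1, 36)), Rational(13, 45)) = Add(Rational(-1, 72), Rational(13, 45)) = Rational(11, 40)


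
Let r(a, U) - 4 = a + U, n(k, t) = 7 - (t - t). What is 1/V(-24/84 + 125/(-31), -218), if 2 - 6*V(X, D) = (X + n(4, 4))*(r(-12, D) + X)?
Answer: 141267/14590978 ≈ 0.0096818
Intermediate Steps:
n(k, t) = 7 (n(k, t) = 7 - 1*0 = 7 + 0 = 7)
r(a, U) = 4 + U + a (r(a, U) = 4 + (a + U) = 4 + (U + a) = 4 + U + a)
V(X, D) = ⅓ - (7 + X)*(-8 + D + X)/6 (V(X, D) = ⅓ - (X + 7)*((4 + D - 12) + X)/6 = ⅓ - (7 + X)*((-8 + D) + X)/6 = ⅓ - (7 + X)*(-8 + D + X)/6)
1/V(-24/84 + 125/(-31), -218) = 1/(29/3 - 7/6*(-218) - (-24/84 + 125/(-31))²/6 + (-24/84 + 125/(-31))/6 - ⅙*(-218)*(-24/84 + 125/(-31))) = 1/(29/3 + 763/3 - (-24*1/84 + 125*(-1/31))²/6 + (-24*1/84 + 125*(-1/31))/6 - ⅙*(-218)*(-24*1/84 + 125*(-1/31))) = 1/(29/3 + 763/3 - (-2/7 - 125/31)²/6 + (-2/7 - 125/31)/6 - ⅙*(-218)*(-2/7 - 125/31)) = 1/(29/3 + 763/3 - (-937/217)²/6 + (⅙)*(-937/217) - ⅙*(-218)*(-937/217)) = 1/(29/3 + 763/3 - ⅙*877969/47089 - 937/1302 - 102133/651) = 1/(29/3 + 763/3 - 877969/282534 - 937/1302 - 102133/651) = 1/(14590978/141267) = 141267/14590978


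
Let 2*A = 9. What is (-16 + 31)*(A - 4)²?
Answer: 15/4 ≈ 3.7500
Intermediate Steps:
A = 9/2 (A = (½)*9 = 9/2 ≈ 4.5000)
(-16 + 31)*(A - 4)² = (-16 + 31)*(9/2 - 4)² = 15*(½)² = 15*(¼) = 15/4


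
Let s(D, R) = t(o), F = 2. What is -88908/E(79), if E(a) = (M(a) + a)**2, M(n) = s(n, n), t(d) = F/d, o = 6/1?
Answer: -200043/14161 ≈ -14.126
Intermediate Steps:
o = 6 (o = 6*1 = 6)
t(d) = 2/d
s(D, R) = 1/3 (s(D, R) = 2/6 = 2*(1/6) = 1/3)
M(n) = 1/3
E(a) = (1/3 + a)**2
-88908/E(79) = -88908*9/(1 + 3*79)**2 = -88908*9/(1 + 237)**2 = -88908/((1/9)*238**2) = -88908/((1/9)*56644) = -88908/56644/9 = -88908*9/56644 = -200043/14161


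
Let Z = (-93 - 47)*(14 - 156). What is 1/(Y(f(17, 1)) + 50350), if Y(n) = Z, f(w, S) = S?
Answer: 1/70230 ≈ 1.4239e-5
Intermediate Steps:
Z = 19880 (Z = -140*(-142) = 19880)
Y(n) = 19880
1/(Y(f(17, 1)) + 50350) = 1/(19880 + 50350) = 1/70230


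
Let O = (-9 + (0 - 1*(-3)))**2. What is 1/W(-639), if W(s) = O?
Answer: 1/36 ≈ 0.027778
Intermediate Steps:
O = 36 (O = (-9 + (0 + 3))**2 = (-9 + 3)**2 = (-6)**2 = 36)
W(s) = 36
1/W(-639) = 1/36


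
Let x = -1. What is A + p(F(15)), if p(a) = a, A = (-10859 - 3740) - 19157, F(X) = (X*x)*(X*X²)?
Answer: -84381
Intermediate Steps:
F(X) = -X⁴ (F(X) = (X*(-1))*(X*X²) = (-X)*X³ = -X⁴)
A = -33756 (A = -14599 - 19157 = -33756)
A + p(F(15)) = -33756 - 1*15⁴ = -33756 - 1*50625 = -33756 - 50625 = -84381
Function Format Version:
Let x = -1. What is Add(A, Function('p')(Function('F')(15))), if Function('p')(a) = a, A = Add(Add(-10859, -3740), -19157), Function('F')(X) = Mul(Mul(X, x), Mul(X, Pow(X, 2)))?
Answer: -84381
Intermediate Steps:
Function('F')(X) = Mul(-1, Pow(X, 4)) (Function('F')(X) = Mul(Mul(X, -1), Mul(X, Pow(X, 2))) = Mul(Mul(-1, X), Pow(X, 3)) = Mul(-1, Pow(X, 4)))
A = -33756 (A = Add(-14599, -19157) = -33756)
Add(A, Function('p')(Function('F')(15))) = Add(-33756, Mul(-1, Pow(15, 4))) = Add(-33756, Mul(-1, 50625)) = Add(-33756, -50625) = -84381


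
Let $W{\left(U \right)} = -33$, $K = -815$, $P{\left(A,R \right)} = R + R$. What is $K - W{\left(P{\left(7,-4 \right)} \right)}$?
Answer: $-782$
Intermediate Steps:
$P{\left(A,R \right)} = 2 R$
$K - W{\left(P{\left(7,-4 \right)} \right)} = -815 - -33 = -815 + 33 = -782$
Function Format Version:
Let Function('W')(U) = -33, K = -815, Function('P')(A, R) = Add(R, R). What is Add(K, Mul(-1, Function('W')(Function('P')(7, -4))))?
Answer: -782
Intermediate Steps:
Function('P')(A, R) = Mul(2, R)
Add(K, Mul(-1, Function('W')(Function('P')(7, -4)))) = Add(-815, Mul(-1, -33)) = Add(-815, 33) = -782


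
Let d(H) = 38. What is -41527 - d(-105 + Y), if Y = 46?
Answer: -41565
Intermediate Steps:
-41527 - d(-105 + Y) = -41527 - 1*38 = -41527 - 38 = -41565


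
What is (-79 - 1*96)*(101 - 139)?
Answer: 6650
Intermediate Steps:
(-79 - 1*96)*(101 - 139) = (-79 - 96)*(-38) = -175*(-38) = 6650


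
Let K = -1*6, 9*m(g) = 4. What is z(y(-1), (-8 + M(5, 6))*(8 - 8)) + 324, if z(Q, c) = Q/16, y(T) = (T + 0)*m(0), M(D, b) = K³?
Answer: 11663/36 ≈ 323.97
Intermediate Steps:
m(g) = 4/9 (m(g) = (⅑)*4 = 4/9)
K = -6
M(D, b) = -216 (M(D, b) = (-6)³ = -216)
y(T) = 4*T/9 (y(T) = (T + 0)*(4/9) = T*(4/9) = 4*T/9)
z(Q, c) = Q/16 (z(Q, c) = Q*(1/16) = Q/16)
z(y(-1), (-8 + M(5, 6))*(8 - 8)) + 324 = ((4/9)*(-1))/16 + 324 = (1/16)*(-4/9) + 324 = -1/36 + 324 = 11663/36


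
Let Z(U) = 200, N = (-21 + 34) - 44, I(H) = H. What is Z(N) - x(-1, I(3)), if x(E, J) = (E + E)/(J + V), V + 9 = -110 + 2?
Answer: 11399/57 ≈ 199.98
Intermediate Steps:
V = -117 (V = -9 + (-110 + 2) = -9 - 108 = -117)
N = -31 (N = 13 - 44 = -31)
x(E, J) = 2*E/(-117 + J) (x(E, J) = (E + E)/(J - 117) = (2*E)/(-117 + J) = 2*E/(-117 + J))
Z(N) - x(-1, I(3)) = 200 - 2*(-1)/(-117 + 3) = 200 - 2*(-1)/(-114) = 200 - 2*(-1)*(-1)/114 = 200 - 1*1/57 = 200 - 1/57 = 11399/57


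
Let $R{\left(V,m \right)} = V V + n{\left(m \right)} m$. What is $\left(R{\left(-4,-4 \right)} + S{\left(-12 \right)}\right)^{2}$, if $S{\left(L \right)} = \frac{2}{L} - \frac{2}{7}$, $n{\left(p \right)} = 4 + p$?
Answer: $\frac{426409}{1764} \approx 241.73$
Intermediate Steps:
$S{\left(L \right)} = - \frac{2}{7} + \frac{2}{L}$ ($S{\left(L \right)} = \frac{2}{L} - \frac{2}{7} = - \frac{2}{7} + \frac{2}{L}$)
$R{\left(V,m \right)} = V^{2} + m \left(4 + m\right)$ ($R{\left(V,m \right)} = V V + \left(4 + m\right) m = V^{2} + m \left(4 + m\right)$)
$\left(R{\left(-4,-4 \right)} + S{\left(-12 \right)}\right)^{2} = \left(\left(\left(-4\right)^{2} - 4 \left(4 - 4\right)\right) - \left(\frac{2}{7} - \frac{2}{-12}\right)\right)^{2} = \left(\left(16 - 0\right) + \left(- \frac{2}{7} + 2 \left(- \frac{1}{12}\right)\right)\right)^{2} = \left(\left(16 + 0\right) - \frac{19}{42}\right)^{2} = \left(16 - \frac{19}{42}\right)^{2} = \left(\frac{653}{42}\right)^{2} = \frac{426409}{1764}$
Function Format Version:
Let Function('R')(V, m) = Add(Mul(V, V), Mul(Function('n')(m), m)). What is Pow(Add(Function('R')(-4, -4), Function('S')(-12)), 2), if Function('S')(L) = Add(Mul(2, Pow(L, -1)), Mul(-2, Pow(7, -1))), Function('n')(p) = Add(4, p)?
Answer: Rational(426409, 1764) ≈ 241.73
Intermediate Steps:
Function('S')(L) = Add(Rational(-2, 7), Mul(2, Pow(L, -1))) (Function('S')(L) = Add(Mul(2, Pow(L, -1)), Mul(-2, Rational(1, 7))) = Add(Mul(2, Pow(L, -1)), Rational(-2, 7)) = Add(Rational(-2, 7), Mul(2, Pow(L, -1))))
Function('R')(V, m) = Add(Pow(V, 2), Mul(m, Add(4, m))) (Function('R')(V, m) = Add(Mul(V, V), Mul(Add(4, m), m)) = Add(Pow(V, 2), Mul(m, Add(4, m))))
Pow(Add(Function('R')(-4, -4), Function('S')(-12)), 2) = Pow(Add(Add(Pow(-4, 2), Mul(-4, Add(4, -4))), Add(Rational(-2, 7), Mul(2, Pow(-12, -1)))), 2) = Pow(Add(Add(16, Mul(-4, 0)), Add(Rational(-2, 7), Mul(2, Rational(-1, 12)))), 2) = Pow(Add(Add(16, 0), Add(Rational(-2, 7), Rational(-1, 6))), 2) = Pow(Add(16, Rational(-19, 42)), 2) = Pow(Rational(653, 42), 2) = Rational(426409, 1764)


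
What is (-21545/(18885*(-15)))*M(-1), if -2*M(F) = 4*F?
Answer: 8618/56655 ≈ 0.15211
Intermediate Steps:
M(F) = -2*F
(-21545/(18885*(-15)))*M(-1) = (-21545/(18885*(-15)))*(-2*(-1)) = -21545/(-283275)*2 = -21545*(-1/283275)*2 = (4309/56655)*2 = 8618/56655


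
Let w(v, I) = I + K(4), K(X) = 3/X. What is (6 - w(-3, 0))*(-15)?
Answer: -315/4 ≈ -78.750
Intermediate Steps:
w(v, I) = 3/4 + I (w(v, I) = I + 3/4 = 3/4 + I)
(6 - w(-3, 0))*(-15) = (6 - (3/4 + 0))*(-15) = (6 - 1*3/4)*(-15) = (6 - 3/4)*(-15) = (21/4)*(-15) = -315/4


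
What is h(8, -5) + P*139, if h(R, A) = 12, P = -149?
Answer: -20699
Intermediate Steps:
h(8, -5) + P*139 = 12 - 149*139 = 12 - 20711 = -20699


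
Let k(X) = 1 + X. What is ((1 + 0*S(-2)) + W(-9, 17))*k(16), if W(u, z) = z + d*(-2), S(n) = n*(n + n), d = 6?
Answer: 102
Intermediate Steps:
S(n) = 2*n² (S(n) = n*(2*n) = 2*n²)
W(u, z) = -12 + z (W(u, z) = z + 6*(-2) = z - 12 = -12 + z)
((1 + 0*S(-2)) + W(-9, 17))*k(16) = ((1 + 0*(2*(-2)²)) + (-12 + 17))*(1 + 16) = ((1 + 0*(2*4)) + 5)*17 = ((1 + 0*8) + 5)*17 = ((1 + 0) + 5)*17 = (1 + 5)*17 = 6*17 = 102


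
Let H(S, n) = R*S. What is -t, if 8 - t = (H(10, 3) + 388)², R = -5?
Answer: 114236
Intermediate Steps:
H(S, n) = -5*S
t = -114236 (t = 8 - (-5*10 + 388)² = 8 - (-50 + 388)² = 8 - 1*338² = 8 - 1*114244 = 8 - 114244 = -114236)
-t = -1*(-114236) = 114236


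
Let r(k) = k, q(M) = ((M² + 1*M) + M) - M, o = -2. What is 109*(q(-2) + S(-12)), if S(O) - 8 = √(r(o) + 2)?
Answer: 1090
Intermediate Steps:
q(M) = M + M² (q(M) = ((M² + M) + M) - M = ((M + M²) + M) - M = (M² + 2*M) - M = M + M²)
S(O) = 8 (S(O) = 8 + √(-2 + 2) = 8 + √0 = 8 + 0 = 8)
109*(q(-2) + S(-12)) = 109*(-2*(1 - 2) + 8) = 109*(-2*(-1) + 8) = 109*(2 + 8) = 109*10 = 1090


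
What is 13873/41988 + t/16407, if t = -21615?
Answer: -25183567/25514708 ≈ -0.98702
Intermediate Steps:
13873/41988 + t/16407 = 13873/41988 - 21615/16407 = 13873*(1/41988) - 21615*1/16407 = 13873/41988 - 7205/5469 = -25183567/25514708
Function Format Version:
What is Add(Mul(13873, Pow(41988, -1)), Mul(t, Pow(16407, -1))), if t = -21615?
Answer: Rational(-25183567, 25514708) ≈ -0.98702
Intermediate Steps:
Add(Mul(13873, Pow(41988, -1)), Mul(t, Pow(16407, -1))) = Add(Mul(13873, Pow(41988, -1)), Mul(-21615, Pow(16407, -1))) = Add(Mul(13873, Rational(1, 41988)), Mul(-21615, Rational(1, 16407))) = Add(Rational(13873, 41988), Rational(-7205, 5469)) = Rational(-25183567, 25514708)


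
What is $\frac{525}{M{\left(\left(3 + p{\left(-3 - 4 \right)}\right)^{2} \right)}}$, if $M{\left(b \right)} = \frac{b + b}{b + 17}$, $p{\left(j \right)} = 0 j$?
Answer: $\frac{2275}{3} \approx 758.33$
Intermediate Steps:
$p{\left(j \right)} = 0$
$M{\left(b \right)} = \frac{2 b}{17 + b}$
$\frac{525}{M{\left(\left(3 + p{\left(-3 - 4 \right)}\right)^{2} \right)}} = \frac{525}{2 \left(3 + 0\right)^{2} \frac{1}{17 + \left(3 + 0\right)^{2}}} = \frac{525}{2 \cdot 3^{2} \frac{1}{17 + 3^{2}}} = \frac{525}{2 \cdot 9 \frac{1}{17 + 9}} = \frac{525}{2 \cdot 9 \cdot \frac{1}{26}} = \frac{525}{\frac{9}{13}} = 525 \cdot \frac{13}{9} = \frac{2275}{3}$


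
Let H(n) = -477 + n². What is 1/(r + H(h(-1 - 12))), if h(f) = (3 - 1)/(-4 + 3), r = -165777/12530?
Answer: -12530/6092467 ≈ -0.0020566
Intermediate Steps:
r = -165777/12530 (r = -165777*1/12530 = -165777/12530 ≈ -13.230)
h(f) = -2 (h(f) = 2/(-1) = 2*(-1) = -2)
1/(r + H(h(-1 - 12))) = 1/(-165777/12530 + (-477 + (-2)²)) = 1/(-165777/12530 + (-477 + 4)) = 1/(-165777/12530 - 473) = 1/(-6092467/12530) = -12530/6092467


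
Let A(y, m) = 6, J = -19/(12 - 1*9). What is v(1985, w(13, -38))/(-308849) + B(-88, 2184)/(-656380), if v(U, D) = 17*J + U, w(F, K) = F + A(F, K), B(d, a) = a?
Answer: -1430077702/152041729965 ≈ -0.0094058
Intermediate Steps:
J = -19/3 (J = -19/(12 - 9) = -19/3 ≈ -6.3333)
w(F, K) = 6 + F (w(F, K) = F + 6 = 6 + F)
v(U, D) = -323/3 + U (v(U, D) = 17*(-19/3) + U = -323/3 + U)
v(1985, w(13, -38))/(-308849) + B(-88, 2184)/(-656380) = (-323/3 + 1985)/(-308849) + 2184/(-656380) = (5632/3)*(-1/308849) + 2184*(-1/656380) = -5632/926547 - 546/164095 = -1430077702/152041729965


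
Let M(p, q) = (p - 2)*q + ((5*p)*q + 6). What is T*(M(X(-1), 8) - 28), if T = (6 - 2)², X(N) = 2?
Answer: 928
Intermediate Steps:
T = 16 (T = 4² = 16)
M(p, q) = 6 + q*(-2 + p) + 5*p*q (M(p, q) = (-2 + p)*q + (5*p*q + 6) = q*(-2 + p) + (6 + 5*p*q) = 6 + q*(-2 + p) + 5*p*q)
T*(M(X(-1), 8) - 28) = 16*((6 - 2*8 + 6*2*8) - 28) = 16*((6 - 16 + 96) - 28) = 16*(86 - 28) = 16*58 = 928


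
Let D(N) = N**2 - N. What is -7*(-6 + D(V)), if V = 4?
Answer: -42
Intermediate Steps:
-7*(-6 + D(V)) = -7*(-6 + 4*(-1 + 4)) = -7*(-6 + 4*3) = -7*(-6 + 12) = -7*6 = -42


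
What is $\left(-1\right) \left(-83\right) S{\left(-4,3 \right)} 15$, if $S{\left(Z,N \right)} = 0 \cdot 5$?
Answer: $0$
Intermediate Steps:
$S{\left(Z,N \right)} = 0$
$\left(-1\right) \left(-83\right) S{\left(-4,3 \right)} 15 = \left(-1\right) \left(-83\right) 0 \cdot 15 = 83 \cdot 0 \cdot 15 = 0 \cdot 15 = 0$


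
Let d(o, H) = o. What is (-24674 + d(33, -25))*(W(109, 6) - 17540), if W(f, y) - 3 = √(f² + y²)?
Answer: 432129217 - 24641*√11917 ≈ 4.2944e+8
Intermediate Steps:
W(f, y) = 3 + √(f² + y²)
(-24674 + d(33, -25))*(W(109, 6) - 17540) = (-24674 + 33)*((3 + √(109² + 6²)) - 17540) = -24641*((3 + √(11881 + 36)) - 17540) = -24641*((3 + √11917) - 17540) = -24641*(-17537 + √11917) = 432129217 - 24641*√11917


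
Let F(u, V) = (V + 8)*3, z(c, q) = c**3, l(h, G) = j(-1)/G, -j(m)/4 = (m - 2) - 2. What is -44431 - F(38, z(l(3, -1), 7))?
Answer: -20455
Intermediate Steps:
j(m) = 16 - 4*m (j(m) = -4*((m - 2) - 2) = -4*((-2 + m) - 2) = -4*(-4 + m) = 16 - 4*m)
l(h, G) = 20/G (l(h, G) = (16 - 4*(-1))/G = (16 + 4)/G = 20/G)
F(u, V) = 24 + 3*V (F(u, V) = (8 + V)*3 = 24 + 3*V)
-44431 - F(38, z(l(3, -1), 7)) = -44431 - (24 + 3*(20/(-1))**3) = -44431 - (24 + 3*(20*(-1))**3) = -44431 - (24 + 3*(-20)**3) = -44431 - (24 + 3*(-8000)) = -44431 - (24 - 24000) = -44431 - 1*(-23976) = -44431 + 23976 = -20455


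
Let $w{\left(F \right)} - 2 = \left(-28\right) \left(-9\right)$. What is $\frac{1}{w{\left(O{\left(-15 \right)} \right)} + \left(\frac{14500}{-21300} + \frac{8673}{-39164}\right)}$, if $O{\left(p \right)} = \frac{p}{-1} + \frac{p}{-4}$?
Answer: $\frac{8341932}{2111324599} \approx 0.003951$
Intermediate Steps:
$O{\left(p \right)} = - \frac{5 p}{4}$ ($O{\left(p \right)} = p \left(-1\right) + p \left(- \frac{1}{4}\right) = - p - \frac{p}{4} = - \frac{5 p}{4}$)
$w{\left(F \right)} = 254$ ($w{\left(F \right)} = 2 - -252 = 2 + 252 = 254$)
$\frac{1}{w{\left(O{\left(-15 \right)} \right)} + \left(\frac{14500}{-21300} + \frac{8673}{-39164}\right)} = \frac{1}{254 + \left(\frac{14500}{-21300} + \frac{8673}{-39164}\right)} = \frac{1}{254 + \left(14500 \left(- \frac{1}{21300}\right) + 8673 \left(- \frac{1}{39164}\right)\right)} = \frac{1}{254 - \frac{7526129}{8341932}} = \frac{1}{\frac{2111324599}{8341932}} = \frac{8341932}{2111324599}$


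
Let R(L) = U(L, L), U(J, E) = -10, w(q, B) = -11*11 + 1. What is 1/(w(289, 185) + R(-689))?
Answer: -1/130 ≈ -0.0076923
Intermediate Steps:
w(q, B) = -120 (w(q, B) = -121 + 1 = -120)
R(L) = -10
1/(w(289, 185) + R(-689)) = 1/(-120 - 10) = 1/(-130) = -1/130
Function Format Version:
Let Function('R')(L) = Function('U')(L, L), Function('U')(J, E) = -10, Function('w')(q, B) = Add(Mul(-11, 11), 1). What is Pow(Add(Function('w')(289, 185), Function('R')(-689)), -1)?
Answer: Rational(-1, 130) ≈ -0.0076923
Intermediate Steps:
Function('w')(q, B) = -120 (Function('w')(q, B) = Add(-121, 1) = -120)
Function('R')(L) = -10
Pow(Add(Function('w')(289, 185), Function('R')(-689)), -1) = Pow(Add(-120, -10), -1) = Pow(-130, -1) = Rational(-1, 130)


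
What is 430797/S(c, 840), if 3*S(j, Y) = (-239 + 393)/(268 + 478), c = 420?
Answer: 482061843/77 ≈ 6.2605e+6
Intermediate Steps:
S(j, Y) = 77/1119 (S(j, Y) = ((-239 + 393)/(268 + 478))/3 = (154/746)/3 = (154*(1/746))/3 = (⅓)*(77/373) = 77/1119)
430797/S(c, 840) = 430797/(77/1119) = 430797*(1119/77) = 482061843/77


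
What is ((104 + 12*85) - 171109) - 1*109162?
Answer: -279147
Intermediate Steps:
((104 + 12*85) - 171109) - 1*109162 = ((104 + 1020) - 171109) - 109162 = (1124 - 171109) - 109162 = -169985 - 109162 = -279147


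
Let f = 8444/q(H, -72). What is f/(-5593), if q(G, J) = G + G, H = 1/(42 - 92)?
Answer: 211100/5593 ≈ 37.744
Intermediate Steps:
H = -1/50 (H = 1/(-50) = -1/50 ≈ -0.020000)
q(G, J) = 2*G
f = -211100 (f = 8444/((2*(-1/50))) = 8444/(-1/25) = 8444*(-25) = -211100)
f/(-5593) = -211100/(-5593) = -211100*(-1/5593) = 211100/5593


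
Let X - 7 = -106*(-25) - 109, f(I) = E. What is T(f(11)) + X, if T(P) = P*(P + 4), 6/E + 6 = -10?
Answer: 162985/64 ≈ 2546.6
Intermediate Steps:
E = -3/8 (E = 6/(-6 - 10) = 6/(-16) = 6*(-1/16) = -3/8 ≈ -0.37500)
f(I) = -3/8
T(P) = P*(4 + P)
X = 2548 (X = 7 + (-106*(-25) - 109) = 7 + (2650 - 109) = 7 + 2541 = 2548)
T(f(11)) + X = -3*(4 - 3/8)/8 + 2548 = -3/8*29/8 + 2548 = -87/64 + 2548 = 162985/64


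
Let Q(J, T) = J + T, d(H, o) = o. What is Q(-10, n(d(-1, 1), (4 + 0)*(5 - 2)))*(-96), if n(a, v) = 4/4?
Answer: 864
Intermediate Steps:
n(a, v) = 1 (n(a, v) = 4*(1/4) = 1)
Q(-10, n(d(-1, 1), (4 + 0)*(5 - 2)))*(-96) = (-10 + 1)*(-96) = -9*(-96) = 864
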